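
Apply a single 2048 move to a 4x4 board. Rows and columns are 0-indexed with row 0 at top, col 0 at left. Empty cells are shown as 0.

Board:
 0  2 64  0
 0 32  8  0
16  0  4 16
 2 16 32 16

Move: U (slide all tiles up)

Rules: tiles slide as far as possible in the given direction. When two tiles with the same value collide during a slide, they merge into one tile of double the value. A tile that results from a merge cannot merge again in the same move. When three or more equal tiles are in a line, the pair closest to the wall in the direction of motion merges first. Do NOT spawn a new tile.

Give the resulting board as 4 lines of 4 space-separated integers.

Answer: 16  2 64 32
 2 32  8  0
 0 16  4  0
 0  0 32  0

Derivation:
Slide up:
col 0: [0, 0, 16, 2] -> [16, 2, 0, 0]
col 1: [2, 32, 0, 16] -> [2, 32, 16, 0]
col 2: [64, 8, 4, 32] -> [64, 8, 4, 32]
col 3: [0, 0, 16, 16] -> [32, 0, 0, 0]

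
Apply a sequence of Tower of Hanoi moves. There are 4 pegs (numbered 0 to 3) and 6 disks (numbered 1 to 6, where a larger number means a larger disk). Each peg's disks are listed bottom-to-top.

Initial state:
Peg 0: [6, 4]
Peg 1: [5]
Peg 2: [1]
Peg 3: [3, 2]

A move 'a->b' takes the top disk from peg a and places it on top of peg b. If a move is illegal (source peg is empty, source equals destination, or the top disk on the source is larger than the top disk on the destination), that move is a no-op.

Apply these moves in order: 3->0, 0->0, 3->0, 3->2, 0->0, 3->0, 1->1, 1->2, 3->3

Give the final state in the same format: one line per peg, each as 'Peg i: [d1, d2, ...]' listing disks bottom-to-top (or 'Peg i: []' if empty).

Answer: Peg 0: [6, 4, 2]
Peg 1: [5]
Peg 2: [1]
Peg 3: [3]

Derivation:
After move 1 (3->0):
Peg 0: [6, 4, 2]
Peg 1: [5]
Peg 2: [1]
Peg 3: [3]

After move 2 (0->0):
Peg 0: [6, 4, 2]
Peg 1: [5]
Peg 2: [1]
Peg 3: [3]

After move 3 (3->0):
Peg 0: [6, 4, 2]
Peg 1: [5]
Peg 2: [1]
Peg 3: [3]

After move 4 (3->2):
Peg 0: [6, 4, 2]
Peg 1: [5]
Peg 2: [1]
Peg 3: [3]

After move 5 (0->0):
Peg 0: [6, 4, 2]
Peg 1: [5]
Peg 2: [1]
Peg 3: [3]

After move 6 (3->0):
Peg 0: [6, 4, 2]
Peg 1: [5]
Peg 2: [1]
Peg 3: [3]

After move 7 (1->1):
Peg 0: [6, 4, 2]
Peg 1: [5]
Peg 2: [1]
Peg 3: [3]

After move 8 (1->2):
Peg 0: [6, 4, 2]
Peg 1: [5]
Peg 2: [1]
Peg 3: [3]

After move 9 (3->3):
Peg 0: [6, 4, 2]
Peg 1: [5]
Peg 2: [1]
Peg 3: [3]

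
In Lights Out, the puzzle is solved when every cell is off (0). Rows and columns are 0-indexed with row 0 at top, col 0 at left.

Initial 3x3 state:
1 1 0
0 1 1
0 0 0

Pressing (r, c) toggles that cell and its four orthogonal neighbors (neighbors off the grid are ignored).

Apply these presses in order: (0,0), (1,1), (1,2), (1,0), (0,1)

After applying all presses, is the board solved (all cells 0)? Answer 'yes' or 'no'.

Answer: no

Derivation:
After press 1 at (0,0):
0 0 0
1 1 1
0 0 0

After press 2 at (1,1):
0 1 0
0 0 0
0 1 0

After press 3 at (1,2):
0 1 1
0 1 1
0 1 1

After press 4 at (1,0):
1 1 1
1 0 1
1 1 1

After press 5 at (0,1):
0 0 0
1 1 1
1 1 1

Lights still on: 6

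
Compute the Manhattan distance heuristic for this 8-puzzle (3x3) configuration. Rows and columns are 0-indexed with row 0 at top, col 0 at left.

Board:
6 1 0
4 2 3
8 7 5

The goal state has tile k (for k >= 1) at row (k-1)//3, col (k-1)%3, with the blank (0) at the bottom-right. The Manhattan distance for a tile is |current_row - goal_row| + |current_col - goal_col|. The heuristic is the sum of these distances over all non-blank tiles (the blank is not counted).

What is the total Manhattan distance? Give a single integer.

Tile 6: at (0,0), goal (1,2), distance |0-1|+|0-2| = 3
Tile 1: at (0,1), goal (0,0), distance |0-0|+|1-0| = 1
Tile 4: at (1,0), goal (1,0), distance |1-1|+|0-0| = 0
Tile 2: at (1,1), goal (0,1), distance |1-0|+|1-1| = 1
Tile 3: at (1,2), goal (0,2), distance |1-0|+|2-2| = 1
Tile 8: at (2,0), goal (2,1), distance |2-2|+|0-1| = 1
Tile 7: at (2,1), goal (2,0), distance |2-2|+|1-0| = 1
Tile 5: at (2,2), goal (1,1), distance |2-1|+|2-1| = 2
Sum: 3 + 1 + 0 + 1 + 1 + 1 + 1 + 2 = 10

Answer: 10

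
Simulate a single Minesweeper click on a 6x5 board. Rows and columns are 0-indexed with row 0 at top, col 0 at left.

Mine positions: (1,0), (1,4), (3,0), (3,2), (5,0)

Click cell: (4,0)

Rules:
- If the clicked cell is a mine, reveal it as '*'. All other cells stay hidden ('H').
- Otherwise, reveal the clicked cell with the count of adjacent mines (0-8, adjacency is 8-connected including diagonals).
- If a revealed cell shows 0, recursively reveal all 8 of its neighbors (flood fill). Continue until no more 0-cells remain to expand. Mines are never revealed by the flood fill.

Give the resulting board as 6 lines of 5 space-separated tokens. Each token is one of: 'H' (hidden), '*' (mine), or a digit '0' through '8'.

H H H H H
H H H H H
H H H H H
H H H H H
2 H H H H
H H H H H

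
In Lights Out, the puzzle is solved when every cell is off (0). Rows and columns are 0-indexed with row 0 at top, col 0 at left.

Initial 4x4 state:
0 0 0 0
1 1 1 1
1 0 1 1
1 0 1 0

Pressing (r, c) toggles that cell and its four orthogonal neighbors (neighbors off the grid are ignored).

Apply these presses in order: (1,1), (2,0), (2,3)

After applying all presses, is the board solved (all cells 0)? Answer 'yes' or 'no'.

After press 1 at (1,1):
0 1 0 0
0 0 0 1
1 1 1 1
1 0 1 0

After press 2 at (2,0):
0 1 0 0
1 0 0 1
0 0 1 1
0 0 1 0

After press 3 at (2,3):
0 1 0 0
1 0 0 0
0 0 0 0
0 0 1 1

Lights still on: 4

Answer: no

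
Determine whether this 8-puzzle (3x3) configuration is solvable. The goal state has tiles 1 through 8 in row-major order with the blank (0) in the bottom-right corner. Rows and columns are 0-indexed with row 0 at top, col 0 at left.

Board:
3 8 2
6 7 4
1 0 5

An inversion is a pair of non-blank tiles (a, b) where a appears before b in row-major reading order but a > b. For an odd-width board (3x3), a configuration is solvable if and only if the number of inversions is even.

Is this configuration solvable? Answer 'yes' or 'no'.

Inversions (pairs i<j in row-major order where tile[i] > tile[j] > 0): 16
16 is even, so the puzzle is solvable.

Answer: yes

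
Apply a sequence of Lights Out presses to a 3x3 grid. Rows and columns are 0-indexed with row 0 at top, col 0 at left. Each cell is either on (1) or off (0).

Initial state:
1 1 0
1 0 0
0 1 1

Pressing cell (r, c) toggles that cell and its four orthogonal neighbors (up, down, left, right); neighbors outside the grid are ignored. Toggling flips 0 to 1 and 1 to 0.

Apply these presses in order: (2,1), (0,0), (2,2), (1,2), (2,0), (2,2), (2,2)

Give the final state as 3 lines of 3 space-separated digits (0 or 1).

Answer: 0 0 1
1 0 0
0 0 0

Derivation:
After press 1 at (2,1):
1 1 0
1 1 0
1 0 0

After press 2 at (0,0):
0 0 0
0 1 0
1 0 0

After press 3 at (2,2):
0 0 0
0 1 1
1 1 1

After press 4 at (1,2):
0 0 1
0 0 0
1 1 0

After press 5 at (2,0):
0 0 1
1 0 0
0 0 0

After press 6 at (2,2):
0 0 1
1 0 1
0 1 1

After press 7 at (2,2):
0 0 1
1 0 0
0 0 0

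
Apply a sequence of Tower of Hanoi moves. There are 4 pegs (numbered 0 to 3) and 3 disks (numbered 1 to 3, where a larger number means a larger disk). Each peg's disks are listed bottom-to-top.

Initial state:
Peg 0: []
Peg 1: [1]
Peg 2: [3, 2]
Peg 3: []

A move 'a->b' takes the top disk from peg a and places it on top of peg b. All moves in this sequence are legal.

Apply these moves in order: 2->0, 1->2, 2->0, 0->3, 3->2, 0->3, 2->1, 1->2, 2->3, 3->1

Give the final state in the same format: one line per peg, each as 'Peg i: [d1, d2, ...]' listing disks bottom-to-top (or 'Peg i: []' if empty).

Answer: Peg 0: []
Peg 1: [1]
Peg 2: [3]
Peg 3: [2]

Derivation:
After move 1 (2->0):
Peg 0: [2]
Peg 1: [1]
Peg 2: [3]
Peg 3: []

After move 2 (1->2):
Peg 0: [2]
Peg 1: []
Peg 2: [3, 1]
Peg 3: []

After move 3 (2->0):
Peg 0: [2, 1]
Peg 1: []
Peg 2: [3]
Peg 3: []

After move 4 (0->3):
Peg 0: [2]
Peg 1: []
Peg 2: [3]
Peg 3: [1]

After move 5 (3->2):
Peg 0: [2]
Peg 1: []
Peg 2: [3, 1]
Peg 3: []

After move 6 (0->3):
Peg 0: []
Peg 1: []
Peg 2: [3, 1]
Peg 3: [2]

After move 7 (2->1):
Peg 0: []
Peg 1: [1]
Peg 2: [3]
Peg 3: [2]

After move 8 (1->2):
Peg 0: []
Peg 1: []
Peg 2: [3, 1]
Peg 3: [2]

After move 9 (2->3):
Peg 0: []
Peg 1: []
Peg 2: [3]
Peg 3: [2, 1]

After move 10 (3->1):
Peg 0: []
Peg 1: [1]
Peg 2: [3]
Peg 3: [2]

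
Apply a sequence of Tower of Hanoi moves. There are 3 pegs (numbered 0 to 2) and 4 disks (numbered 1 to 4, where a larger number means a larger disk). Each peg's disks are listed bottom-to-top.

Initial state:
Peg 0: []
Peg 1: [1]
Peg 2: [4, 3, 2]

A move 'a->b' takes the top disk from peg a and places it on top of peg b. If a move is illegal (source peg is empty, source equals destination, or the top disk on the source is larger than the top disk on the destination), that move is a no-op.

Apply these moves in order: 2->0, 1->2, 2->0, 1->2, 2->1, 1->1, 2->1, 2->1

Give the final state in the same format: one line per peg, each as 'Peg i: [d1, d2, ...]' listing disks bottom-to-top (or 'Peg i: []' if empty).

Answer: Peg 0: [2, 1]
Peg 1: [3]
Peg 2: [4]

Derivation:
After move 1 (2->0):
Peg 0: [2]
Peg 1: [1]
Peg 2: [4, 3]

After move 2 (1->2):
Peg 0: [2]
Peg 1: []
Peg 2: [4, 3, 1]

After move 3 (2->0):
Peg 0: [2, 1]
Peg 1: []
Peg 2: [4, 3]

After move 4 (1->2):
Peg 0: [2, 1]
Peg 1: []
Peg 2: [4, 3]

After move 5 (2->1):
Peg 0: [2, 1]
Peg 1: [3]
Peg 2: [4]

After move 6 (1->1):
Peg 0: [2, 1]
Peg 1: [3]
Peg 2: [4]

After move 7 (2->1):
Peg 0: [2, 1]
Peg 1: [3]
Peg 2: [4]

After move 8 (2->1):
Peg 0: [2, 1]
Peg 1: [3]
Peg 2: [4]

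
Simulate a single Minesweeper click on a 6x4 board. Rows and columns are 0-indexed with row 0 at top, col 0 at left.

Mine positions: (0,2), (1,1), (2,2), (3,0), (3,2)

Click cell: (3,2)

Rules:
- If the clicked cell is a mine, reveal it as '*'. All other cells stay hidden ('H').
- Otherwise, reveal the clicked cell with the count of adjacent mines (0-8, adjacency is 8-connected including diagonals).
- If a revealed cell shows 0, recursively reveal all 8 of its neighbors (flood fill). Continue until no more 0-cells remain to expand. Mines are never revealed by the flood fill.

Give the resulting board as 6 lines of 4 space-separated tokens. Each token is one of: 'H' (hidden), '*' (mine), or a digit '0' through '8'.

H H H H
H H H H
H H H H
H H * H
H H H H
H H H H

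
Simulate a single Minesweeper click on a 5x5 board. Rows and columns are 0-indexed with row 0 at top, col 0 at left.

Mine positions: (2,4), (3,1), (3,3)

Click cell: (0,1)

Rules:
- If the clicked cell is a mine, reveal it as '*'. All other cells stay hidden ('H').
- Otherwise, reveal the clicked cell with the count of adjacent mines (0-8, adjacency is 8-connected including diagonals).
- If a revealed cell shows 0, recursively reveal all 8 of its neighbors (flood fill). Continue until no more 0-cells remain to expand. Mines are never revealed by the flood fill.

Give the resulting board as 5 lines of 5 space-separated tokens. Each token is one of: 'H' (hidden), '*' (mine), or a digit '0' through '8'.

0 0 0 0 0
0 0 0 1 1
1 1 2 2 H
H H H H H
H H H H H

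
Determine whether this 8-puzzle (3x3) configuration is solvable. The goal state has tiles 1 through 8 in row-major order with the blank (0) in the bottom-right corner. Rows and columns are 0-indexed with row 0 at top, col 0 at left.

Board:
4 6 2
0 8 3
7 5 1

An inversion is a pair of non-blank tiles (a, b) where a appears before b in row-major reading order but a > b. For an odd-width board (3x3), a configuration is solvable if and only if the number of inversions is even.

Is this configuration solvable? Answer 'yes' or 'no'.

Answer: yes

Derivation:
Inversions (pairs i<j in row-major order where tile[i] > tile[j] > 0): 16
16 is even, so the puzzle is solvable.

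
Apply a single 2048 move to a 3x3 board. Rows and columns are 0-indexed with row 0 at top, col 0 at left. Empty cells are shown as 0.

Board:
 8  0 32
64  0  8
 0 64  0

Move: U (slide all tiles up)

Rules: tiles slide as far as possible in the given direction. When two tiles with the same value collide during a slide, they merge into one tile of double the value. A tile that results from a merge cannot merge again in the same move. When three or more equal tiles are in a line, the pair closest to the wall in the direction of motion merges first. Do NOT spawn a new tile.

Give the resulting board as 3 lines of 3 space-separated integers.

Answer:  8 64 32
64  0  8
 0  0  0

Derivation:
Slide up:
col 0: [8, 64, 0] -> [8, 64, 0]
col 1: [0, 0, 64] -> [64, 0, 0]
col 2: [32, 8, 0] -> [32, 8, 0]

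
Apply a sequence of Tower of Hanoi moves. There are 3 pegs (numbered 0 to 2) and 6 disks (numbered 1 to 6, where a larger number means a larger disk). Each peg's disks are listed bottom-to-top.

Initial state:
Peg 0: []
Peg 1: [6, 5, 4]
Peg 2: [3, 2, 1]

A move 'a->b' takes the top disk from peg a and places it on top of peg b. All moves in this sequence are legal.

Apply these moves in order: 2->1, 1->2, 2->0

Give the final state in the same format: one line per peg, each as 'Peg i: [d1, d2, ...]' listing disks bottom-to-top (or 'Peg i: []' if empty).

Answer: Peg 0: [1]
Peg 1: [6, 5, 4]
Peg 2: [3, 2]

Derivation:
After move 1 (2->1):
Peg 0: []
Peg 1: [6, 5, 4, 1]
Peg 2: [3, 2]

After move 2 (1->2):
Peg 0: []
Peg 1: [6, 5, 4]
Peg 2: [3, 2, 1]

After move 3 (2->0):
Peg 0: [1]
Peg 1: [6, 5, 4]
Peg 2: [3, 2]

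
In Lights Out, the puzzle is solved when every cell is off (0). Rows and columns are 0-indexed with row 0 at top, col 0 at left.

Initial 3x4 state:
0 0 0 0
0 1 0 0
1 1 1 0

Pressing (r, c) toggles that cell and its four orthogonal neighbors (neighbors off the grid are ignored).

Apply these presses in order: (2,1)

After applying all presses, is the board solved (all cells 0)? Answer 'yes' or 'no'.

Answer: yes

Derivation:
After press 1 at (2,1):
0 0 0 0
0 0 0 0
0 0 0 0

Lights still on: 0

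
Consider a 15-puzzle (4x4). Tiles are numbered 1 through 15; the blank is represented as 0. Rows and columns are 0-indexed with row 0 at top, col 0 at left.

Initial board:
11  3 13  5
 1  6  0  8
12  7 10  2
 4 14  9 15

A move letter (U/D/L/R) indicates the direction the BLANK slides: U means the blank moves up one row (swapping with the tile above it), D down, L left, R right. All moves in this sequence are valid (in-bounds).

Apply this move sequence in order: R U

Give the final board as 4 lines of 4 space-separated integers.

Answer: 11  3 13  0
 1  6  8  5
12  7 10  2
 4 14  9 15

Derivation:
After move 1 (R):
11  3 13  5
 1  6  8  0
12  7 10  2
 4 14  9 15

After move 2 (U):
11  3 13  0
 1  6  8  5
12  7 10  2
 4 14  9 15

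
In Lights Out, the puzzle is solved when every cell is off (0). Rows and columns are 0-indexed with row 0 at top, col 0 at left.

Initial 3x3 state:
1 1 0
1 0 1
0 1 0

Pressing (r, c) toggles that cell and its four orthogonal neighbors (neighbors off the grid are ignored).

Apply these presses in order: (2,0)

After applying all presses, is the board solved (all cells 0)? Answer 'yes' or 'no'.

Answer: no

Derivation:
After press 1 at (2,0):
1 1 0
0 0 1
1 0 0

Lights still on: 4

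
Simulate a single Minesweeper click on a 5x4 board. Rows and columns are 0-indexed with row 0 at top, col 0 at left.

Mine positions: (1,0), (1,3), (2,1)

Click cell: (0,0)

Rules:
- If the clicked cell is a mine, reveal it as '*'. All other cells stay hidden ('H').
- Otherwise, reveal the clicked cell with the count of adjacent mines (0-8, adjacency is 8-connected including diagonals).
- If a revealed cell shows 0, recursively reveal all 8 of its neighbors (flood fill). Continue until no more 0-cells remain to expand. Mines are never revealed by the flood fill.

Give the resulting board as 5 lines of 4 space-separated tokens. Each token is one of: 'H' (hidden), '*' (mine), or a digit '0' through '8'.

1 H H H
H H H H
H H H H
H H H H
H H H H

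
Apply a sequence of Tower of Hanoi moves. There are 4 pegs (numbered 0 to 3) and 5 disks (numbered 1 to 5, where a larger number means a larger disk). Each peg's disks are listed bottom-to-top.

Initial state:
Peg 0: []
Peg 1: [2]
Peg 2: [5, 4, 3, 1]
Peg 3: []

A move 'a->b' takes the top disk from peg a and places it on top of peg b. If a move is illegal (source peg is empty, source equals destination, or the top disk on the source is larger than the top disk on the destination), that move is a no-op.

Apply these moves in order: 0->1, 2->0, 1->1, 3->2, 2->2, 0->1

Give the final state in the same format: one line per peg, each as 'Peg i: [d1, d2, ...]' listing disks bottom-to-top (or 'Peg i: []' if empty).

Answer: Peg 0: []
Peg 1: [2, 1]
Peg 2: [5, 4, 3]
Peg 3: []

Derivation:
After move 1 (0->1):
Peg 0: []
Peg 1: [2]
Peg 2: [5, 4, 3, 1]
Peg 3: []

After move 2 (2->0):
Peg 0: [1]
Peg 1: [2]
Peg 2: [5, 4, 3]
Peg 3: []

After move 3 (1->1):
Peg 0: [1]
Peg 1: [2]
Peg 2: [5, 4, 3]
Peg 3: []

After move 4 (3->2):
Peg 0: [1]
Peg 1: [2]
Peg 2: [5, 4, 3]
Peg 3: []

After move 5 (2->2):
Peg 0: [1]
Peg 1: [2]
Peg 2: [5, 4, 3]
Peg 3: []

After move 6 (0->1):
Peg 0: []
Peg 1: [2, 1]
Peg 2: [5, 4, 3]
Peg 3: []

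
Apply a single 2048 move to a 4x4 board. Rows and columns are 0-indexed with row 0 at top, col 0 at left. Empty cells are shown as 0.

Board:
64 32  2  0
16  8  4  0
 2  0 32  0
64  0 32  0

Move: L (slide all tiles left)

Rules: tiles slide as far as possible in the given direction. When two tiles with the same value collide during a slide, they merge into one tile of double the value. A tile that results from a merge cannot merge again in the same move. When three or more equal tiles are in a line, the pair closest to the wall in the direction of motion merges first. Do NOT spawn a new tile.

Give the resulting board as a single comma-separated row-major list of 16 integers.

Slide left:
row 0: [64, 32, 2, 0] -> [64, 32, 2, 0]
row 1: [16, 8, 4, 0] -> [16, 8, 4, 0]
row 2: [2, 0, 32, 0] -> [2, 32, 0, 0]
row 3: [64, 0, 32, 0] -> [64, 32, 0, 0]

Answer: 64, 32, 2, 0, 16, 8, 4, 0, 2, 32, 0, 0, 64, 32, 0, 0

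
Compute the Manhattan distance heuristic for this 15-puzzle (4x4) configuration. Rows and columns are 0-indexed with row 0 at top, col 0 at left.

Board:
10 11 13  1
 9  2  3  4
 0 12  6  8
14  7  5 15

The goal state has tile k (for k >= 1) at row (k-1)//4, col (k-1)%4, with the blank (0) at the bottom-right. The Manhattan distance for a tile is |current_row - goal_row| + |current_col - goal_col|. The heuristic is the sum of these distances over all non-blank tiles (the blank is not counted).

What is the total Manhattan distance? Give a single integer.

Tile 10: at (0,0), goal (2,1), distance |0-2|+|0-1| = 3
Tile 11: at (0,1), goal (2,2), distance |0-2|+|1-2| = 3
Tile 13: at (0,2), goal (3,0), distance |0-3|+|2-0| = 5
Tile 1: at (0,3), goal (0,0), distance |0-0|+|3-0| = 3
Tile 9: at (1,0), goal (2,0), distance |1-2|+|0-0| = 1
Tile 2: at (1,1), goal (0,1), distance |1-0|+|1-1| = 1
Tile 3: at (1,2), goal (0,2), distance |1-0|+|2-2| = 1
Tile 4: at (1,3), goal (0,3), distance |1-0|+|3-3| = 1
Tile 12: at (2,1), goal (2,3), distance |2-2|+|1-3| = 2
Tile 6: at (2,2), goal (1,1), distance |2-1|+|2-1| = 2
Tile 8: at (2,3), goal (1,3), distance |2-1|+|3-3| = 1
Tile 14: at (3,0), goal (3,1), distance |3-3|+|0-1| = 1
Tile 7: at (3,1), goal (1,2), distance |3-1|+|1-2| = 3
Tile 5: at (3,2), goal (1,0), distance |3-1|+|2-0| = 4
Tile 15: at (3,3), goal (3,2), distance |3-3|+|3-2| = 1
Sum: 3 + 3 + 5 + 3 + 1 + 1 + 1 + 1 + 2 + 2 + 1 + 1 + 3 + 4 + 1 = 32

Answer: 32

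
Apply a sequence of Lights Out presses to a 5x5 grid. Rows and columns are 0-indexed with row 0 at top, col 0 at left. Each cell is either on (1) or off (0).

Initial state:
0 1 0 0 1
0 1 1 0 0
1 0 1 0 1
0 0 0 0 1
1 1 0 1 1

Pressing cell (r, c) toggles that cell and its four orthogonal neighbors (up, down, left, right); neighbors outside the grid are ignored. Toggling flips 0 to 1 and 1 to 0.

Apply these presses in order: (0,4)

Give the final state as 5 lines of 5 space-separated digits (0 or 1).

After press 1 at (0,4):
0 1 0 1 0
0 1 1 0 1
1 0 1 0 1
0 0 0 0 1
1 1 0 1 1

Answer: 0 1 0 1 0
0 1 1 0 1
1 0 1 0 1
0 0 0 0 1
1 1 0 1 1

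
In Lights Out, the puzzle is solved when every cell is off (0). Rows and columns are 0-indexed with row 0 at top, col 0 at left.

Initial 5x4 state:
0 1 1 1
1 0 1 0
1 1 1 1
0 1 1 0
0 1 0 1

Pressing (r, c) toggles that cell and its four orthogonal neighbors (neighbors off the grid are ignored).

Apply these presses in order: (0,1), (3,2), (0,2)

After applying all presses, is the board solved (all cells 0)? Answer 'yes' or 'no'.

After press 1 at (0,1):
1 0 0 1
1 1 1 0
1 1 1 1
0 1 1 0
0 1 0 1

After press 2 at (3,2):
1 0 0 1
1 1 1 0
1 1 0 1
0 0 0 1
0 1 1 1

After press 3 at (0,2):
1 1 1 0
1 1 0 0
1 1 0 1
0 0 0 1
0 1 1 1

Lights still on: 12

Answer: no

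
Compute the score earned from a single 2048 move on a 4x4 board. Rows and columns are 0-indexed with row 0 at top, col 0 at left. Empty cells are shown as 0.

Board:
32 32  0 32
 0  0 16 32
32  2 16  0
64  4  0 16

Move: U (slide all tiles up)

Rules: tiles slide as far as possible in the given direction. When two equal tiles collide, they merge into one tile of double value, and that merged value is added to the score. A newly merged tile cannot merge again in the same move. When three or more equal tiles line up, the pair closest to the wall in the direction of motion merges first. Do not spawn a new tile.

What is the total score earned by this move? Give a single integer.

Answer: 160

Derivation:
Slide up:
col 0: [32, 0, 32, 64] -> [64, 64, 0, 0]  score +64 (running 64)
col 1: [32, 0, 2, 4] -> [32, 2, 4, 0]  score +0 (running 64)
col 2: [0, 16, 16, 0] -> [32, 0, 0, 0]  score +32 (running 96)
col 3: [32, 32, 0, 16] -> [64, 16, 0, 0]  score +64 (running 160)
Board after move:
64 32 32 64
64  2  0 16
 0  4  0  0
 0  0  0  0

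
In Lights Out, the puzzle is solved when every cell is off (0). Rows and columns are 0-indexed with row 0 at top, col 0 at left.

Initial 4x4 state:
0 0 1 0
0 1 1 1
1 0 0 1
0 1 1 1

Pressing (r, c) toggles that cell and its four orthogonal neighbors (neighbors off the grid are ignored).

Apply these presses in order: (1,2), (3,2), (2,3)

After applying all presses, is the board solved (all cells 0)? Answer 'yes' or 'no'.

After press 1 at (1,2):
0 0 0 0
0 0 0 0
1 0 1 1
0 1 1 1

After press 2 at (3,2):
0 0 0 0
0 0 0 0
1 0 0 1
0 0 0 0

After press 3 at (2,3):
0 0 0 0
0 0 0 1
1 0 1 0
0 0 0 1

Lights still on: 4

Answer: no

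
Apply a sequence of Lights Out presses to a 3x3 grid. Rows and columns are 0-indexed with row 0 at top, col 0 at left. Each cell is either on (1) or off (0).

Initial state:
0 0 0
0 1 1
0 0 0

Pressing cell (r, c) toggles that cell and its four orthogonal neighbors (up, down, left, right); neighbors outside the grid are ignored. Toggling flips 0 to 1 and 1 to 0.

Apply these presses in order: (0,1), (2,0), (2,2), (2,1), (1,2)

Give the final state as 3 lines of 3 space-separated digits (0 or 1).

Answer: 1 1 0
1 0 1
0 1 1

Derivation:
After press 1 at (0,1):
1 1 1
0 0 1
0 0 0

After press 2 at (2,0):
1 1 1
1 0 1
1 1 0

After press 3 at (2,2):
1 1 1
1 0 0
1 0 1

After press 4 at (2,1):
1 1 1
1 1 0
0 1 0

After press 5 at (1,2):
1 1 0
1 0 1
0 1 1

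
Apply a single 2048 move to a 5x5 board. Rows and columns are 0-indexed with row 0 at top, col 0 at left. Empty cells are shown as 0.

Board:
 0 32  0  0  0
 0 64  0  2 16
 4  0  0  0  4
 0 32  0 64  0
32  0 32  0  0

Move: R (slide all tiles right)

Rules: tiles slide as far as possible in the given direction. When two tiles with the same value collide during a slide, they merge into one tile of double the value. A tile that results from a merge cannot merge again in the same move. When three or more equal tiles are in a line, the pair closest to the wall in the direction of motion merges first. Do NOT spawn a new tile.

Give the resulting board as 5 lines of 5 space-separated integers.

Answer:  0  0  0  0 32
 0  0 64  2 16
 0  0  0  0  8
 0  0  0 32 64
 0  0  0  0 64

Derivation:
Slide right:
row 0: [0, 32, 0, 0, 0] -> [0, 0, 0, 0, 32]
row 1: [0, 64, 0, 2, 16] -> [0, 0, 64, 2, 16]
row 2: [4, 0, 0, 0, 4] -> [0, 0, 0, 0, 8]
row 3: [0, 32, 0, 64, 0] -> [0, 0, 0, 32, 64]
row 4: [32, 0, 32, 0, 0] -> [0, 0, 0, 0, 64]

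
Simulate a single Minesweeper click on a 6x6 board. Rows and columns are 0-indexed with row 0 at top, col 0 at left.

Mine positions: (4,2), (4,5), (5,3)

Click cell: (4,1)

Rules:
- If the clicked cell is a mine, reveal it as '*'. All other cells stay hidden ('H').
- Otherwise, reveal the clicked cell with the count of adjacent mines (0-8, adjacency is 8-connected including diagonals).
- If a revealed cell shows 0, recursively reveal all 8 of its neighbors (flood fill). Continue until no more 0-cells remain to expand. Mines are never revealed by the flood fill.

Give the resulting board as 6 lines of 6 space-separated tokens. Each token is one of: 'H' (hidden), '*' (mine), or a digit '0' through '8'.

H H H H H H
H H H H H H
H H H H H H
H H H H H H
H 1 H H H H
H H H H H H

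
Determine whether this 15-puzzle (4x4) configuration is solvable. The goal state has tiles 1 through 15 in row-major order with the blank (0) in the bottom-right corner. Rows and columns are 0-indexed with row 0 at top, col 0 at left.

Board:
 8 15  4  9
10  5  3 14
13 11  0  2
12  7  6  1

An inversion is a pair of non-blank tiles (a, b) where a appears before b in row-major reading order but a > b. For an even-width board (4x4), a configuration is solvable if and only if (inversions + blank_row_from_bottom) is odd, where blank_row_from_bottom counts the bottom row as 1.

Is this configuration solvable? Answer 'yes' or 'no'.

Inversions: 64
Blank is in row 2 (0-indexed from top), which is row 2 counting from the bottom (bottom = 1).
64 + 2 = 66, which is even, so the puzzle is not solvable.

Answer: no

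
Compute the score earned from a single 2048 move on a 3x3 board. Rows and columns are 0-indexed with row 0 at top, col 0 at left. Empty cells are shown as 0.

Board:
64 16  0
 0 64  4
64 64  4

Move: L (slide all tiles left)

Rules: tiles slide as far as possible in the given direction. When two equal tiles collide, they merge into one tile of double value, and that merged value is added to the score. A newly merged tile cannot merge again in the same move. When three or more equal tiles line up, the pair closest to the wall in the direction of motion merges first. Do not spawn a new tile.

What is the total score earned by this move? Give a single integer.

Answer: 128

Derivation:
Slide left:
row 0: [64, 16, 0] -> [64, 16, 0]  score +0 (running 0)
row 1: [0, 64, 4] -> [64, 4, 0]  score +0 (running 0)
row 2: [64, 64, 4] -> [128, 4, 0]  score +128 (running 128)
Board after move:
 64  16   0
 64   4   0
128   4   0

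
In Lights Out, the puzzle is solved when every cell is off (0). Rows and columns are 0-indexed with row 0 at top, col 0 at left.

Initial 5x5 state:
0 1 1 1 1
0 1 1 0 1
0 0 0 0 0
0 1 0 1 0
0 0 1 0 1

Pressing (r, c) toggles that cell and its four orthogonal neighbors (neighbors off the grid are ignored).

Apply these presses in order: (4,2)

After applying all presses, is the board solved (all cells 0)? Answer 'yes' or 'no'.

Answer: no

Derivation:
After press 1 at (4,2):
0 1 1 1 1
0 1 1 0 1
0 0 0 0 0
0 1 1 1 0
0 1 0 1 1

Lights still on: 13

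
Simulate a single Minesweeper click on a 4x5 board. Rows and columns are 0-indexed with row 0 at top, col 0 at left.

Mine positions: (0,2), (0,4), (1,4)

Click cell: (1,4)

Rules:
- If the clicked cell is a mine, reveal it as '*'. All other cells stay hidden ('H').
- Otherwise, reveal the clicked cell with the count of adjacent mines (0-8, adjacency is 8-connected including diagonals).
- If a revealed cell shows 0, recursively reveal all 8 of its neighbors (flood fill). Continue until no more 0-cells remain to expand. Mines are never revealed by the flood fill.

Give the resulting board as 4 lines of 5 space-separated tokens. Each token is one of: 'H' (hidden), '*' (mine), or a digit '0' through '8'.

H H H H H
H H H H *
H H H H H
H H H H H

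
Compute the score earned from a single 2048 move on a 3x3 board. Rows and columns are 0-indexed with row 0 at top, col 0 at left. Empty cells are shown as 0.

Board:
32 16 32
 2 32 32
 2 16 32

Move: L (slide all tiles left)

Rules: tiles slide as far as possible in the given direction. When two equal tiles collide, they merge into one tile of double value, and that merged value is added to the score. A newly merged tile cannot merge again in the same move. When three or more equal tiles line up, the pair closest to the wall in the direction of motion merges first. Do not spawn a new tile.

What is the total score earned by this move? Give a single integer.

Answer: 64

Derivation:
Slide left:
row 0: [32, 16, 32] -> [32, 16, 32]  score +0 (running 0)
row 1: [2, 32, 32] -> [2, 64, 0]  score +64 (running 64)
row 2: [2, 16, 32] -> [2, 16, 32]  score +0 (running 64)
Board after move:
32 16 32
 2 64  0
 2 16 32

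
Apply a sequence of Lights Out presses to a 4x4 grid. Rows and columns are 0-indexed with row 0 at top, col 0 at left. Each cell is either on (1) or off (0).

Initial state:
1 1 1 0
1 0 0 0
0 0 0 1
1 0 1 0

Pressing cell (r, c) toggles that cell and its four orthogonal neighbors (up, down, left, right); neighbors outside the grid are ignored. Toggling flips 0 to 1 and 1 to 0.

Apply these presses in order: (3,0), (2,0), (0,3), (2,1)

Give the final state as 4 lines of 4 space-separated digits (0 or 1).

After press 1 at (3,0):
1 1 1 0
1 0 0 0
1 0 0 1
0 1 1 0

After press 2 at (2,0):
1 1 1 0
0 0 0 0
0 1 0 1
1 1 1 0

After press 3 at (0,3):
1 1 0 1
0 0 0 1
0 1 0 1
1 1 1 0

After press 4 at (2,1):
1 1 0 1
0 1 0 1
1 0 1 1
1 0 1 0

Answer: 1 1 0 1
0 1 0 1
1 0 1 1
1 0 1 0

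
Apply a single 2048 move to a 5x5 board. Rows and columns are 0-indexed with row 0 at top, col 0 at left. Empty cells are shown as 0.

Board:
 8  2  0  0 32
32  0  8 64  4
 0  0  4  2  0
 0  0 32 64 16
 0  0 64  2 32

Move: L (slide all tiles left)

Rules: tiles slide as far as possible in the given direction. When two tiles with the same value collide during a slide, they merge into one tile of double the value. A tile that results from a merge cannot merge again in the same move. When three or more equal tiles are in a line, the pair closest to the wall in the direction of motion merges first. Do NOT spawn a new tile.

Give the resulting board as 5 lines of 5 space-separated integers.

Slide left:
row 0: [8, 2, 0, 0, 32] -> [8, 2, 32, 0, 0]
row 1: [32, 0, 8, 64, 4] -> [32, 8, 64, 4, 0]
row 2: [0, 0, 4, 2, 0] -> [4, 2, 0, 0, 0]
row 3: [0, 0, 32, 64, 16] -> [32, 64, 16, 0, 0]
row 4: [0, 0, 64, 2, 32] -> [64, 2, 32, 0, 0]

Answer:  8  2 32  0  0
32  8 64  4  0
 4  2  0  0  0
32 64 16  0  0
64  2 32  0  0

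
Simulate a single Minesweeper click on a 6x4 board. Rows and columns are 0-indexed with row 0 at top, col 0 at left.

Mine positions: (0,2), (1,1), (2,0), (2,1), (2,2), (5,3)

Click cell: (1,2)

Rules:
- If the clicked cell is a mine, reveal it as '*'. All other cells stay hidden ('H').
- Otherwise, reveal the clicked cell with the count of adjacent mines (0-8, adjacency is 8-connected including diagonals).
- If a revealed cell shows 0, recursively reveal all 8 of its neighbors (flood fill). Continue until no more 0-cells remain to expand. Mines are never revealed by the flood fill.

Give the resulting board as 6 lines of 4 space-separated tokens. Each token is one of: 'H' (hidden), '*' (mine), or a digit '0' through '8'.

H H H H
H H 4 H
H H H H
H H H H
H H H H
H H H H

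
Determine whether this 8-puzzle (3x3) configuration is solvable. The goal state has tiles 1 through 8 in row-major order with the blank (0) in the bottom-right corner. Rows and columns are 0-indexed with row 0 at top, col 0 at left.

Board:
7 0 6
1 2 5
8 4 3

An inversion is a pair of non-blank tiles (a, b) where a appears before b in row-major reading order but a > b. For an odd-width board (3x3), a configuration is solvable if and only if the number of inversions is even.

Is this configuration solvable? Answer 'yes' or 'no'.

Inversions (pairs i<j in row-major order where tile[i] > tile[j] > 0): 16
16 is even, so the puzzle is solvable.

Answer: yes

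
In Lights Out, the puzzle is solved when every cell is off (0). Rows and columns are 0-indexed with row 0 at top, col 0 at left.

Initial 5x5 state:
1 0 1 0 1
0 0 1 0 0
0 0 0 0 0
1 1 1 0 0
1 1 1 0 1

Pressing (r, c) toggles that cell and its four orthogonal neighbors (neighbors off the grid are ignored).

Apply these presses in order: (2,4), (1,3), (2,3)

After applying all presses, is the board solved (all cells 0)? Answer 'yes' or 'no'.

Answer: no

Derivation:
After press 1 at (2,4):
1 0 1 0 1
0 0 1 0 1
0 0 0 1 1
1 1 1 0 1
1 1 1 0 1

After press 2 at (1,3):
1 0 1 1 1
0 0 0 1 0
0 0 0 0 1
1 1 1 0 1
1 1 1 0 1

After press 3 at (2,3):
1 0 1 1 1
0 0 0 0 0
0 0 1 1 0
1 1 1 1 1
1 1 1 0 1

Lights still on: 15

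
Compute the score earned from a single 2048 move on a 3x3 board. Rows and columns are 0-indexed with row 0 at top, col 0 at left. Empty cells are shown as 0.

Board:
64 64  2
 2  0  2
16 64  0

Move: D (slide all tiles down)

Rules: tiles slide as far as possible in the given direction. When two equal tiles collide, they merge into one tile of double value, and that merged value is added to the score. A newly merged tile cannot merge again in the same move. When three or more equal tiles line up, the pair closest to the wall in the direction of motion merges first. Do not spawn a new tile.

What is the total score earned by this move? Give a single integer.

Slide down:
col 0: [64, 2, 16] -> [64, 2, 16]  score +0 (running 0)
col 1: [64, 0, 64] -> [0, 0, 128]  score +128 (running 128)
col 2: [2, 2, 0] -> [0, 0, 4]  score +4 (running 132)
Board after move:
 64   0   0
  2   0   0
 16 128   4

Answer: 132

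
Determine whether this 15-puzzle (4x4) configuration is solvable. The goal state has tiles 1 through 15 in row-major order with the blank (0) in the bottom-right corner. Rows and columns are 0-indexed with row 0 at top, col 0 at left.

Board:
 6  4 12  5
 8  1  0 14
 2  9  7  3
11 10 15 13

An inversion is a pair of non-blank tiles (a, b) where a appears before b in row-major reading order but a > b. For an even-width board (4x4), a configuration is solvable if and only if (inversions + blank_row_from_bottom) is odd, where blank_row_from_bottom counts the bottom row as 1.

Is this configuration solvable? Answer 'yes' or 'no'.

Answer: yes

Derivation:
Inversions: 36
Blank is in row 1 (0-indexed from top), which is row 3 counting from the bottom (bottom = 1).
36 + 3 = 39, which is odd, so the puzzle is solvable.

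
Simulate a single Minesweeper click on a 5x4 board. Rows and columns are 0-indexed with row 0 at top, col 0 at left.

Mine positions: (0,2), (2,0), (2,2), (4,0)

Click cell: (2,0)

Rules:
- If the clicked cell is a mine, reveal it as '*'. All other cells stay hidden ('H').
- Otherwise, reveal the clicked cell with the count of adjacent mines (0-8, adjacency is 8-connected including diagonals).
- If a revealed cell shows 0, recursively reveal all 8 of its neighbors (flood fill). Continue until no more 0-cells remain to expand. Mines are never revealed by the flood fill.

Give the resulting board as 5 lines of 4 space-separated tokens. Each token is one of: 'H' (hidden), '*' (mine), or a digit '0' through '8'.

H H H H
H H H H
* H H H
H H H H
H H H H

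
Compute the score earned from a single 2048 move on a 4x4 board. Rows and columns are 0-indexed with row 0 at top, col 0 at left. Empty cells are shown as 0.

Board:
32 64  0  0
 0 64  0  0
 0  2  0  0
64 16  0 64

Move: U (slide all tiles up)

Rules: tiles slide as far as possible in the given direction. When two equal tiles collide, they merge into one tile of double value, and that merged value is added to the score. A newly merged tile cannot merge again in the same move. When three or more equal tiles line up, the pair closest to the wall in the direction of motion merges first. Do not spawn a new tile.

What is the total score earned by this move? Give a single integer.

Answer: 128

Derivation:
Slide up:
col 0: [32, 0, 0, 64] -> [32, 64, 0, 0]  score +0 (running 0)
col 1: [64, 64, 2, 16] -> [128, 2, 16, 0]  score +128 (running 128)
col 2: [0, 0, 0, 0] -> [0, 0, 0, 0]  score +0 (running 128)
col 3: [0, 0, 0, 64] -> [64, 0, 0, 0]  score +0 (running 128)
Board after move:
 32 128   0  64
 64   2   0   0
  0  16   0   0
  0   0   0   0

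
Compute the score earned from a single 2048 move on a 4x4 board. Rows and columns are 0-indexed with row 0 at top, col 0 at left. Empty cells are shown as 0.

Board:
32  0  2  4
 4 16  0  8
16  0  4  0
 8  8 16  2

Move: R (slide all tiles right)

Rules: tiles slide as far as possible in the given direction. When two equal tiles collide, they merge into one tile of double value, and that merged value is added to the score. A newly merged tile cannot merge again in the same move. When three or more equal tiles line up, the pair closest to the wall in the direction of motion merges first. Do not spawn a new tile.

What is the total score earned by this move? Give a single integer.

Slide right:
row 0: [32, 0, 2, 4] -> [0, 32, 2, 4]  score +0 (running 0)
row 1: [4, 16, 0, 8] -> [0, 4, 16, 8]  score +0 (running 0)
row 2: [16, 0, 4, 0] -> [0, 0, 16, 4]  score +0 (running 0)
row 3: [8, 8, 16, 2] -> [0, 16, 16, 2]  score +16 (running 16)
Board after move:
 0 32  2  4
 0  4 16  8
 0  0 16  4
 0 16 16  2

Answer: 16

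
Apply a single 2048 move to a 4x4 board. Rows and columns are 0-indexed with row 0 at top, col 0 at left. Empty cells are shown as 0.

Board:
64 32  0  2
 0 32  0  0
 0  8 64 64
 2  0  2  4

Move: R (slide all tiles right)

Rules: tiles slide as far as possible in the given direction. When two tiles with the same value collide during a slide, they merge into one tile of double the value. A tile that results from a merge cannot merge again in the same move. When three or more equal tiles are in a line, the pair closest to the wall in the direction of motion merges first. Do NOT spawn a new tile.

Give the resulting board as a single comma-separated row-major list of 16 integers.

Slide right:
row 0: [64, 32, 0, 2] -> [0, 64, 32, 2]
row 1: [0, 32, 0, 0] -> [0, 0, 0, 32]
row 2: [0, 8, 64, 64] -> [0, 0, 8, 128]
row 3: [2, 0, 2, 4] -> [0, 0, 4, 4]

Answer: 0, 64, 32, 2, 0, 0, 0, 32, 0, 0, 8, 128, 0, 0, 4, 4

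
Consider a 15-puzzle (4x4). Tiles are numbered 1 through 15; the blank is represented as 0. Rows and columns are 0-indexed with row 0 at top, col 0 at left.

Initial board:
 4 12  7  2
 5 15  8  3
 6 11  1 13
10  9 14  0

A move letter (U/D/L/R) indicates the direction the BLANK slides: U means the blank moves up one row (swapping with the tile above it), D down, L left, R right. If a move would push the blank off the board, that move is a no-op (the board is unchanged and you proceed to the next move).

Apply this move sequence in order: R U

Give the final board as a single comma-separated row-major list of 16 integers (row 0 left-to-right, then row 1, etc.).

Answer: 4, 12, 7, 2, 5, 15, 8, 3, 6, 11, 1, 0, 10, 9, 14, 13

Derivation:
After move 1 (R):
 4 12  7  2
 5 15  8  3
 6 11  1 13
10  9 14  0

After move 2 (U):
 4 12  7  2
 5 15  8  3
 6 11  1  0
10  9 14 13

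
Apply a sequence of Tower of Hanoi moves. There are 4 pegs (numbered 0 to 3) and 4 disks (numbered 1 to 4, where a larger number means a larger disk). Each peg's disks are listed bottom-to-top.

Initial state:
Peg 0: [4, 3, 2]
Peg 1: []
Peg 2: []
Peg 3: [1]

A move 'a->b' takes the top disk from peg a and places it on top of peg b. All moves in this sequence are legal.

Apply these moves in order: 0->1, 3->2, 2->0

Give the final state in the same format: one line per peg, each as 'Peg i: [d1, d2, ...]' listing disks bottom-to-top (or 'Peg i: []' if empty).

After move 1 (0->1):
Peg 0: [4, 3]
Peg 1: [2]
Peg 2: []
Peg 3: [1]

After move 2 (3->2):
Peg 0: [4, 3]
Peg 1: [2]
Peg 2: [1]
Peg 3: []

After move 3 (2->0):
Peg 0: [4, 3, 1]
Peg 1: [2]
Peg 2: []
Peg 3: []

Answer: Peg 0: [4, 3, 1]
Peg 1: [2]
Peg 2: []
Peg 3: []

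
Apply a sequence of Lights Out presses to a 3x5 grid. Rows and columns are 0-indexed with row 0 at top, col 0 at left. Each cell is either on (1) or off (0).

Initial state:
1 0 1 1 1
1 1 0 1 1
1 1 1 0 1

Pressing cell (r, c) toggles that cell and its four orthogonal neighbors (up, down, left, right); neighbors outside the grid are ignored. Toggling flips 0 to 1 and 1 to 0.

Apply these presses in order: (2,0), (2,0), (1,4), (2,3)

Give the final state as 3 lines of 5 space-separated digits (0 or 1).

After press 1 at (2,0):
1 0 1 1 1
0 1 0 1 1
0 0 1 0 1

After press 2 at (2,0):
1 0 1 1 1
1 1 0 1 1
1 1 1 0 1

After press 3 at (1,4):
1 0 1 1 0
1 1 0 0 0
1 1 1 0 0

After press 4 at (2,3):
1 0 1 1 0
1 1 0 1 0
1 1 0 1 1

Answer: 1 0 1 1 0
1 1 0 1 0
1 1 0 1 1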